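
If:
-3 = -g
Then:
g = 3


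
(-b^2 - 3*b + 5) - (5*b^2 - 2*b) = -6*b^2 - b + 5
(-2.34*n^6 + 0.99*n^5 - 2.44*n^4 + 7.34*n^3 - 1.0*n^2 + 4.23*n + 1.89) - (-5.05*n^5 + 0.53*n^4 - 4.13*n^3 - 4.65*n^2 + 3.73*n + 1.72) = -2.34*n^6 + 6.04*n^5 - 2.97*n^4 + 11.47*n^3 + 3.65*n^2 + 0.5*n + 0.17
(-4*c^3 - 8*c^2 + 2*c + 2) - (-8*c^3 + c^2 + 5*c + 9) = 4*c^3 - 9*c^2 - 3*c - 7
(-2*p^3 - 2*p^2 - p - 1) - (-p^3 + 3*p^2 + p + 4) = -p^3 - 5*p^2 - 2*p - 5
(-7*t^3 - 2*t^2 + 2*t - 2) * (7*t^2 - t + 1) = -49*t^5 - 7*t^4 + 9*t^3 - 18*t^2 + 4*t - 2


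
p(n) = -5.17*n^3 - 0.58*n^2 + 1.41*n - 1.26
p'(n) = -15.51*n^2 - 1.16*n + 1.41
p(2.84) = -120.36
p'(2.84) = -126.98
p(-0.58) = -1.26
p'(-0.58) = -3.13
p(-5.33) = 757.59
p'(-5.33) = -433.03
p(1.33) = -12.57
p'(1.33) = -27.57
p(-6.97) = 1711.34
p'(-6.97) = -743.99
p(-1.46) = 11.53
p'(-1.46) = -29.96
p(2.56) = -88.19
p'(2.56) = -103.21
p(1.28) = -11.25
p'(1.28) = -25.49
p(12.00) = -9001.62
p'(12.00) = -2245.95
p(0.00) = -1.26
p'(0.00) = 1.41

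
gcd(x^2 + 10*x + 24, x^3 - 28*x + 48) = x + 6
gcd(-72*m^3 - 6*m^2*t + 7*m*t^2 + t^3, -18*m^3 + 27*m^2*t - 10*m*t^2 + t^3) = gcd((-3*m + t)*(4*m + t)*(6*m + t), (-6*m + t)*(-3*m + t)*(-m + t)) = -3*m + t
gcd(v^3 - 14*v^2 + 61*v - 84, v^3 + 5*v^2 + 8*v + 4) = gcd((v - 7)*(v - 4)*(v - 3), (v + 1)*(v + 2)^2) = 1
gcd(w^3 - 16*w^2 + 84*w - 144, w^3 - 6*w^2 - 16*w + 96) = w^2 - 10*w + 24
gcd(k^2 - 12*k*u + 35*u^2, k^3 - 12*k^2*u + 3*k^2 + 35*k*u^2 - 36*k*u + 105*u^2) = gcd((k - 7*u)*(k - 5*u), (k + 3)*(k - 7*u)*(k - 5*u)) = k^2 - 12*k*u + 35*u^2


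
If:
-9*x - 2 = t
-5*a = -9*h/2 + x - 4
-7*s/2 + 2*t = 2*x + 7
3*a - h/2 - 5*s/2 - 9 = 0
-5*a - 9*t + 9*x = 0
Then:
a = 20034/18325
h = 5404/18325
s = -8602/3665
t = -13682/18325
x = -2552/18325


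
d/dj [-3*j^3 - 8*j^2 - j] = -9*j^2 - 16*j - 1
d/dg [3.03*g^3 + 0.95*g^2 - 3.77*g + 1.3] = 9.09*g^2 + 1.9*g - 3.77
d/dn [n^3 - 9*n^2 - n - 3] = 3*n^2 - 18*n - 1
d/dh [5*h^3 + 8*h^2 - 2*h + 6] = 15*h^2 + 16*h - 2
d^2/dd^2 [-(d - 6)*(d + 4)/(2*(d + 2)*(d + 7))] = (11*d^3 + 114*d^2 + 564*d + 1160)/(d^6 + 27*d^5 + 285*d^4 + 1485*d^3 + 3990*d^2 + 5292*d + 2744)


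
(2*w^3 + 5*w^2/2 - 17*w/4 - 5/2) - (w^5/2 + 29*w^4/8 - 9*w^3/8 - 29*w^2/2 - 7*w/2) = -w^5/2 - 29*w^4/8 + 25*w^3/8 + 17*w^2 - 3*w/4 - 5/2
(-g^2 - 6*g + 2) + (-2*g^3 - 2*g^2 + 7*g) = -2*g^3 - 3*g^2 + g + 2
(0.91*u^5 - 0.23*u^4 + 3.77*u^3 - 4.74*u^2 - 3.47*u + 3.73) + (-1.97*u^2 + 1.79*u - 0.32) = 0.91*u^5 - 0.23*u^4 + 3.77*u^3 - 6.71*u^2 - 1.68*u + 3.41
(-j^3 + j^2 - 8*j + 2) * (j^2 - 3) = -j^5 + j^4 - 5*j^3 - j^2 + 24*j - 6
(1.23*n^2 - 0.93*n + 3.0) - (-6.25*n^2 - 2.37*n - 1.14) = 7.48*n^2 + 1.44*n + 4.14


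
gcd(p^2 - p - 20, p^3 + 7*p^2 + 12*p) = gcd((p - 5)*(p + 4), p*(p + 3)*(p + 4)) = p + 4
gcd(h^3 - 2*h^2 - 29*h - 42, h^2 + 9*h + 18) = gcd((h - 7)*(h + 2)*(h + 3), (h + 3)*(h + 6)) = h + 3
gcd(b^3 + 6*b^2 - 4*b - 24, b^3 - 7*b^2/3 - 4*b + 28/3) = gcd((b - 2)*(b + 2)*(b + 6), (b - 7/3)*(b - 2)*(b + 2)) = b^2 - 4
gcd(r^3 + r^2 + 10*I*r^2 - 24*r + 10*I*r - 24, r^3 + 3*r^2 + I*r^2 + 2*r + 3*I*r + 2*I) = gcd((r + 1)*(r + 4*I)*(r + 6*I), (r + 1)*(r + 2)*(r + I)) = r + 1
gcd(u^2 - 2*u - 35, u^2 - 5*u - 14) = u - 7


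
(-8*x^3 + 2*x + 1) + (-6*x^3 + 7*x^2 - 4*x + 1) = -14*x^3 + 7*x^2 - 2*x + 2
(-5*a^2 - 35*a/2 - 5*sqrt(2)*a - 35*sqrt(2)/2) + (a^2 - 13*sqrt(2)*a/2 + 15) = -4*a^2 - 35*a/2 - 23*sqrt(2)*a/2 - 35*sqrt(2)/2 + 15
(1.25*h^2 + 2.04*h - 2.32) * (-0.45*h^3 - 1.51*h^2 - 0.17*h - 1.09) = -0.5625*h^5 - 2.8055*h^4 - 2.2489*h^3 + 1.7939*h^2 - 1.8292*h + 2.5288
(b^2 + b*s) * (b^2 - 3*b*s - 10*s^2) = b^4 - 2*b^3*s - 13*b^2*s^2 - 10*b*s^3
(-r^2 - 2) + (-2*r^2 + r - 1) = -3*r^2 + r - 3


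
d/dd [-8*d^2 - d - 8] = -16*d - 1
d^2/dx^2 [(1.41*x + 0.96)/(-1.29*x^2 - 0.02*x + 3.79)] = (-(1.41*x + 0.96)*(2.58*x + 0.02)*(5.16*x + 0.04) + (10.9134*x + 2.5332)*(1.29*x^2 + 0.02*x - 3.79))/(1.29*x^2 + 0.02*x - 3.79)^3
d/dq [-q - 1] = -1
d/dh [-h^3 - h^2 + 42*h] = -3*h^2 - 2*h + 42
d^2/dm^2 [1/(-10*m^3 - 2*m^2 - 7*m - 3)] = 2*(2*(15*m + 1)*(10*m^3 + 2*m^2 + 7*m + 3) - (30*m^2 + 4*m + 7)^2)/(10*m^3 + 2*m^2 + 7*m + 3)^3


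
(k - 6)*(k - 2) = k^2 - 8*k + 12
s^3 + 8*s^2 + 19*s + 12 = (s + 1)*(s + 3)*(s + 4)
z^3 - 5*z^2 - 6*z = z*(z - 6)*(z + 1)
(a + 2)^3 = a^3 + 6*a^2 + 12*a + 8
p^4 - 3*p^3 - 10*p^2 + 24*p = p*(p - 4)*(p - 2)*(p + 3)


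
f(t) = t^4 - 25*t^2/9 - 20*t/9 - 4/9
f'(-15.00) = -13418.89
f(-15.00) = 50032.89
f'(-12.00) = -6847.56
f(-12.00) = 20362.22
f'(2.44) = 42.33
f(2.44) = 13.04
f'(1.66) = 6.85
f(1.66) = -4.19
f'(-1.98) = -22.27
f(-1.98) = 8.44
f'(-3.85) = -209.10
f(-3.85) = 186.64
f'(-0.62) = 0.27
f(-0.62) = 0.01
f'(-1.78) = -14.89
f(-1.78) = 4.75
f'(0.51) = -4.52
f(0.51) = -2.23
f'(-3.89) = -216.07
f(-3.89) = 195.15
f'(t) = 4*t^3 - 50*t/9 - 20/9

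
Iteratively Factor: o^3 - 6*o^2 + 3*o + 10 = (o - 5)*(o^2 - o - 2) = (o - 5)*(o + 1)*(o - 2)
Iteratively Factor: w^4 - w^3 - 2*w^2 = (w)*(w^3 - w^2 - 2*w) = w*(w - 2)*(w^2 + w) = w^2*(w - 2)*(w + 1)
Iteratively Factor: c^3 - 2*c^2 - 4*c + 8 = (c - 2)*(c^2 - 4) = (c - 2)*(c + 2)*(c - 2)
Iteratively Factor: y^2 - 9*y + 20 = (y - 4)*(y - 5)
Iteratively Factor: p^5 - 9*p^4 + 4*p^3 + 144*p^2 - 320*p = (p + 4)*(p^4 - 13*p^3 + 56*p^2 - 80*p) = (p - 5)*(p + 4)*(p^3 - 8*p^2 + 16*p) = p*(p - 5)*(p + 4)*(p^2 - 8*p + 16) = p*(p - 5)*(p - 4)*(p + 4)*(p - 4)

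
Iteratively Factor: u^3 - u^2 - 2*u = (u - 2)*(u^2 + u) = (u - 2)*(u + 1)*(u)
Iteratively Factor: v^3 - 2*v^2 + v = (v - 1)*(v^2 - v) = v*(v - 1)*(v - 1)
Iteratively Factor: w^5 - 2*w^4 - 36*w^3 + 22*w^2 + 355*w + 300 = (w + 4)*(w^4 - 6*w^3 - 12*w^2 + 70*w + 75) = (w + 3)*(w + 4)*(w^3 - 9*w^2 + 15*w + 25) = (w - 5)*(w + 3)*(w + 4)*(w^2 - 4*w - 5) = (w - 5)*(w + 1)*(w + 3)*(w + 4)*(w - 5)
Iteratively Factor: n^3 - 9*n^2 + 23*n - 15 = (n - 1)*(n^2 - 8*n + 15) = (n - 5)*(n - 1)*(n - 3)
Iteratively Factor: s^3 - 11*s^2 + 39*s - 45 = (s - 3)*(s^2 - 8*s + 15) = (s - 5)*(s - 3)*(s - 3)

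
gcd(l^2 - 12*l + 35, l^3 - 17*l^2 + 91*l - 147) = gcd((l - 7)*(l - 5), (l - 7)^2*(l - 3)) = l - 7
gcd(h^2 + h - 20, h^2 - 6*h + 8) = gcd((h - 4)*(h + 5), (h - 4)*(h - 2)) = h - 4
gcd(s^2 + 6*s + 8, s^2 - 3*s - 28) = s + 4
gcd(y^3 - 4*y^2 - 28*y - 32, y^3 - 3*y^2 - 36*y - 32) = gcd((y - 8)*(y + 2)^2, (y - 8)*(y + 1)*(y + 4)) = y - 8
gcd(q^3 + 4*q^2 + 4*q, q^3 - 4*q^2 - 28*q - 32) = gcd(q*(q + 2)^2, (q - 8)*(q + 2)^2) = q^2 + 4*q + 4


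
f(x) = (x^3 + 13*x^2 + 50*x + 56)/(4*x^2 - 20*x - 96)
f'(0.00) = -0.40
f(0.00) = -0.58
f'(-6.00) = 0.03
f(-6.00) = 0.05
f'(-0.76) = -0.30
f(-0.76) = -0.32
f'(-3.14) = -4.72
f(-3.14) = -0.61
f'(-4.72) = -0.03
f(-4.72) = 0.05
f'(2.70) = -1.21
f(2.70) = -2.53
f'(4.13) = -2.48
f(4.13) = -5.03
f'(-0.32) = -0.35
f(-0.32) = -0.46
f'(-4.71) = -0.03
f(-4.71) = 0.05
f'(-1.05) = -0.27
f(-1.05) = -0.24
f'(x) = (20 - 8*x)*(x^3 + 13*x^2 + 50*x + 56)/(4*x^2 - 20*x - 96)^2 + (3*x^2 + 26*x + 50)/(4*x^2 - 20*x - 96) = (x^4 - 10*x^3 - 187*x^2 - 736*x - 920)/(4*(x^4 - 10*x^3 - 23*x^2 + 240*x + 576))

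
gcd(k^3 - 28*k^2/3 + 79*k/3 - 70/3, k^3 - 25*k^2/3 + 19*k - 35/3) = k^2 - 22*k/3 + 35/3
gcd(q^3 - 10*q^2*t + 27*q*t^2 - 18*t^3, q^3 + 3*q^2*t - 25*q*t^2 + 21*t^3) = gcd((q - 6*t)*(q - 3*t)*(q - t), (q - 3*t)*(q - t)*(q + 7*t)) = q^2 - 4*q*t + 3*t^2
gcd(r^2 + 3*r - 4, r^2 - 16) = r + 4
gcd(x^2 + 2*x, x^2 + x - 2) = x + 2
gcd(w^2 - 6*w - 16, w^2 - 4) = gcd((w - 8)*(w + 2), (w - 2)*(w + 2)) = w + 2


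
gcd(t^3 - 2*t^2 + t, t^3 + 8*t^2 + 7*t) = t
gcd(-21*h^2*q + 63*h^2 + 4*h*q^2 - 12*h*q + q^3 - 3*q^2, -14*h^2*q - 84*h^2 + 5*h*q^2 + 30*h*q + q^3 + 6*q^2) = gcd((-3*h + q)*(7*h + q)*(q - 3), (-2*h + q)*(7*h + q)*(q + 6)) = 7*h + q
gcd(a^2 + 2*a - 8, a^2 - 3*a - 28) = a + 4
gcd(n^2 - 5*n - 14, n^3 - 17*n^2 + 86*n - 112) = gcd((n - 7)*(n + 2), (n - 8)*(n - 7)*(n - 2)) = n - 7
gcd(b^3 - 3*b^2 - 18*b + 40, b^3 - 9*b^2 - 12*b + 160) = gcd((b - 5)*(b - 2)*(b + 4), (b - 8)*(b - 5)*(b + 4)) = b^2 - b - 20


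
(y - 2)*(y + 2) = y^2 - 4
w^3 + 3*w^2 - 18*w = w*(w - 3)*(w + 6)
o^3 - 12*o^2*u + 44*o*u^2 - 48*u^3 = (o - 6*u)*(o - 4*u)*(o - 2*u)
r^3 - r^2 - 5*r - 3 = (r - 3)*(r + 1)^2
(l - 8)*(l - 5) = l^2 - 13*l + 40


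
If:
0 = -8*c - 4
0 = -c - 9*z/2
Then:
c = -1/2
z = 1/9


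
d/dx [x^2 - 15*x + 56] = 2*x - 15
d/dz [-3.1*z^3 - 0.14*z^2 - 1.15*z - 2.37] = -9.3*z^2 - 0.28*z - 1.15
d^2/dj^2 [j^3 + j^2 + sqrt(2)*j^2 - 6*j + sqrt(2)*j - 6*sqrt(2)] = 6*j + 2 + 2*sqrt(2)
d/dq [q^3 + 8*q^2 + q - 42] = 3*q^2 + 16*q + 1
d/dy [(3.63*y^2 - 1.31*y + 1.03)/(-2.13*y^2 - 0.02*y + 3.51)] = (-2.8629*y^2 + 29.8704*y - 4.5775)/(4.5369*y^4 + 0.0852*y^3 - 14.9522*y^2 - 0.1404*y + 12.3201)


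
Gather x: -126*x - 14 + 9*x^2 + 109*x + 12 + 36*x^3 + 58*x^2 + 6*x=36*x^3 + 67*x^2 - 11*x - 2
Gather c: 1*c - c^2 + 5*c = -c^2 + 6*c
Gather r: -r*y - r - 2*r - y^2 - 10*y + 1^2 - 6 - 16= r*(-y - 3) - y^2 - 10*y - 21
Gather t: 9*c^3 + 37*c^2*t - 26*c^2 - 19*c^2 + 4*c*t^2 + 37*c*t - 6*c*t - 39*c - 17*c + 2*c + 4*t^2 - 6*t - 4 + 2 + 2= 9*c^3 - 45*c^2 - 54*c + t^2*(4*c + 4) + t*(37*c^2 + 31*c - 6)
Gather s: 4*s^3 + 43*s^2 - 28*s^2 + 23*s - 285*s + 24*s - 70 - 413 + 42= 4*s^3 + 15*s^2 - 238*s - 441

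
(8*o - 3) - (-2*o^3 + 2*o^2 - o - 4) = 2*o^3 - 2*o^2 + 9*o + 1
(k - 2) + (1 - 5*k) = -4*k - 1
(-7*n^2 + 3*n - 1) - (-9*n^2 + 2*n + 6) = 2*n^2 + n - 7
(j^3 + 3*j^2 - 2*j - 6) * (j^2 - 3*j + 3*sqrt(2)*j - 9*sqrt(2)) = j^5 + 3*sqrt(2)*j^4 - 11*j^3 - 33*sqrt(2)*j^2 + 18*j + 54*sqrt(2)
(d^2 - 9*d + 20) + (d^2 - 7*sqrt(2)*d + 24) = 2*d^2 - 7*sqrt(2)*d - 9*d + 44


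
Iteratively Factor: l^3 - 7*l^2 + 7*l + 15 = (l - 5)*(l^2 - 2*l - 3) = (l - 5)*(l + 1)*(l - 3)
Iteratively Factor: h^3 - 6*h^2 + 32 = (h - 4)*(h^2 - 2*h - 8) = (h - 4)*(h + 2)*(h - 4)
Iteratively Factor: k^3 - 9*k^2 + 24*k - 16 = (k - 1)*(k^2 - 8*k + 16) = (k - 4)*(k - 1)*(k - 4)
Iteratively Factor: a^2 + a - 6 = (a - 2)*(a + 3)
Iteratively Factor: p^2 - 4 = (p - 2)*(p + 2)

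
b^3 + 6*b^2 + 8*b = b*(b + 2)*(b + 4)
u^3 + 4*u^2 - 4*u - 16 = (u - 2)*(u + 2)*(u + 4)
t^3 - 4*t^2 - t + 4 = (t - 4)*(t - 1)*(t + 1)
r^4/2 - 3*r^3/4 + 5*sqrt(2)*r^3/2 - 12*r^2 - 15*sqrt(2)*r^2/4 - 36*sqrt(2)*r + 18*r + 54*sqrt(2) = (r/2 + sqrt(2))*(r - 3/2)*(r - 3*sqrt(2))*(r + 6*sqrt(2))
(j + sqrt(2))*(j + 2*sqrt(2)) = j^2 + 3*sqrt(2)*j + 4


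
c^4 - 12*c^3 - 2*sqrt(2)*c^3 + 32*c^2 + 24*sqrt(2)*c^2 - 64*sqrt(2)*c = c*(c - 8)*(c - 4)*(c - 2*sqrt(2))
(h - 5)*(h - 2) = h^2 - 7*h + 10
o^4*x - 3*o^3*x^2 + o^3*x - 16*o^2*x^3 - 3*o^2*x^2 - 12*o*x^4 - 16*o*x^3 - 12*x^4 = (o - 6*x)*(o + x)*(o + 2*x)*(o*x + x)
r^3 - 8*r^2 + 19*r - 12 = (r - 4)*(r - 3)*(r - 1)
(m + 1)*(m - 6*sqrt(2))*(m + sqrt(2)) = m^3 - 5*sqrt(2)*m^2 + m^2 - 12*m - 5*sqrt(2)*m - 12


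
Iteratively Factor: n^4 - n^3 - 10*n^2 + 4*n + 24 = (n + 2)*(n^3 - 3*n^2 - 4*n + 12) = (n + 2)^2*(n^2 - 5*n + 6) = (n - 3)*(n + 2)^2*(n - 2)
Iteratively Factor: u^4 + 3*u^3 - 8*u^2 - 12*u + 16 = (u + 2)*(u^3 + u^2 - 10*u + 8) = (u + 2)*(u + 4)*(u^2 - 3*u + 2) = (u - 1)*(u + 2)*(u + 4)*(u - 2)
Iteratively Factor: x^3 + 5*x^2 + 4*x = (x + 1)*(x^2 + 4*x) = (x + 1)*(x + 4)*(x)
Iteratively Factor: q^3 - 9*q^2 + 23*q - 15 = (q - 5)*(q^2 - 4*q + 3) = (q - 5)*(q - 3)*(q - 1)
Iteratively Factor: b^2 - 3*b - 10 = (b - 5)*(b + 2)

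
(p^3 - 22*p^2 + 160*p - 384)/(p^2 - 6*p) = p - 16 + 64/p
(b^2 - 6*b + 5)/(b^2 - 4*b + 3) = (b - 5)/(b - 3)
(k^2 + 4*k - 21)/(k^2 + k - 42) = (k - 3)/(k - 6)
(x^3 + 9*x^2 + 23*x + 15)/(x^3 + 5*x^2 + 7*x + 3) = (x + 5)/(x + 1)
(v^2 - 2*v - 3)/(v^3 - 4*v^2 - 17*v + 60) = (v + 1)/(v^2 - v - 20)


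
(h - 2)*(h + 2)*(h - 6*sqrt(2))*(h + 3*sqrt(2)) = h^4 - 3*sqrt(2)*h^3 - 40*h^2 + 12*sqrt(2)*h + 144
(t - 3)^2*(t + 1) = t^3 - 5*t^2 + 3*t + 9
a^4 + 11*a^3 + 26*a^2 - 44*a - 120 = (a - 2)*(a + 2)*(a + 5)*(a + 6)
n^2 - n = n*(n - 1)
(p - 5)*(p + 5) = p^2 - 25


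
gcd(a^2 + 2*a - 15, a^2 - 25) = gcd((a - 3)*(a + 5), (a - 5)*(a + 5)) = a + 5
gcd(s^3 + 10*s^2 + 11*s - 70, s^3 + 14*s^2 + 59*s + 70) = s^2 + 12*s + 35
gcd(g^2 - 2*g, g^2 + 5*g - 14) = g - 2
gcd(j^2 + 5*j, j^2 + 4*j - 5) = j + 5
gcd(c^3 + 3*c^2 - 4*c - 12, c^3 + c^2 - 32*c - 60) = c + 2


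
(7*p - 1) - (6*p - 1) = p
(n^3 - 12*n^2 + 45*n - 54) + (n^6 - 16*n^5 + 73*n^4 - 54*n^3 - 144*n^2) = n^6 - 16*n^5 + 73*n^4 - 53*n^3 - 156*n^2 + 45*n - 54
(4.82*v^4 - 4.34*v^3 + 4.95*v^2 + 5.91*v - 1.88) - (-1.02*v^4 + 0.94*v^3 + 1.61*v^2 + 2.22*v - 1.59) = 5.84*v^4 - 5.28*v^3 + 3.34*v^2 + 3.69*v - 0.29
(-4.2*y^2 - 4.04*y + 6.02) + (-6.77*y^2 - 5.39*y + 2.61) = -10.97*y^2 - 9.43*y + 8.63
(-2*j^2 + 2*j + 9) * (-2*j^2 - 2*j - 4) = 4*j^4 - 14*j^2 - 26*j - 36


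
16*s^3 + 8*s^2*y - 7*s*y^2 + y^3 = (-4*s + y)^2*(s + y)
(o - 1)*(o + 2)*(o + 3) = o^3 + 4*o^2 + o - 6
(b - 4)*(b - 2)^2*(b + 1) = b^4 - 7*b^3 + 12*b^2 + 4*b - 16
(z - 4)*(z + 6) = z^2 + 2*z - 24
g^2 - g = g*(g - 1)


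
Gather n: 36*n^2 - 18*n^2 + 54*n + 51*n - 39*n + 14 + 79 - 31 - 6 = 18*n^2 + 66*n + 56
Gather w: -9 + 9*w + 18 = 9*w + 9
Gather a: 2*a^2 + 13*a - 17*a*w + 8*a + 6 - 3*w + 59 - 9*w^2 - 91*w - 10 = 2*a^2 + a*(21 - 17*w) - 9*w^2 - 94*w + 55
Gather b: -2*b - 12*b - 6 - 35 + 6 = -14*b - 35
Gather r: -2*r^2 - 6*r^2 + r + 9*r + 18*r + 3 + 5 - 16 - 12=-8*r^2 + 28*r - 20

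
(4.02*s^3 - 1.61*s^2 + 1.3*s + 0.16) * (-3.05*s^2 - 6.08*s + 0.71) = -12.261*s^5 - 19.5311*s^4 + 8.678*s^3 - 9.5351*s^2 - 0.0498000000000001*s + 0.1136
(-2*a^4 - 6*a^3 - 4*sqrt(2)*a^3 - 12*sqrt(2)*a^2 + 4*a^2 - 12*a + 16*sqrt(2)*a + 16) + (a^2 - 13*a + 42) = -2*a^4 - 6*a^3 - 4*sqrt(2)*a^3 - 12*sqrt(2)*a^2 + 5*a^2 - 25*a + 16*sqrt(2)*a + 58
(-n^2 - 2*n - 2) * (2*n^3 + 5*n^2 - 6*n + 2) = -2*n^5 - 9*n^4 - 8*n^3 + 8*n - 4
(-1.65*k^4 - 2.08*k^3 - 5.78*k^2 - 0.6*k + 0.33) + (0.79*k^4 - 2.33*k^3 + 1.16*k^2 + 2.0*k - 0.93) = -0.86*k^4 - 4.41*k^3 - 4.62*k^2 + 1.4*k - 0.6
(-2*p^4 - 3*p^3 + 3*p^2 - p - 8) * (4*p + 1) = -8*p^5 - 14*p^4 + 9*p^3 - p^2 - 33*p - 8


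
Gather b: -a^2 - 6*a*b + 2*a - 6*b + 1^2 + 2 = -a^2 + 2*a + b*(-6*a - 6) + 3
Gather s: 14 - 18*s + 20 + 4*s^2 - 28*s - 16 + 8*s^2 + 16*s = 12*s^2 - 30*s + 18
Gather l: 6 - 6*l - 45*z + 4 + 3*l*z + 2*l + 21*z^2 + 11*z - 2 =l*(3*z - 4) + 21*z^2 - 34*z + 8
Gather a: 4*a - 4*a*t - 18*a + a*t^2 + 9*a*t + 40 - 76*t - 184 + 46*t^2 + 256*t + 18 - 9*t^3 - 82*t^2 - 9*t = a*(t^2 + 5*t - 14) - 9*t^3 - 36*t^2 + 171*t - 126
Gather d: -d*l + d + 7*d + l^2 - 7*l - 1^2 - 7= d*(8 - l) + l^2 - 7*l - 8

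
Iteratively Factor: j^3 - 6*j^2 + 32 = (j + 2)*(j^2 - 8*j + 16) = (j - 4)*(j + 2)*(j - 4)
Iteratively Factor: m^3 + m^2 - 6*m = (m - 2)*(m^2 + 3*m) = (m - 2)*(m + 3)*(m)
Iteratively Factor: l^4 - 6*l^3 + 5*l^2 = (l - 5)*(l^3 - l^2) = (l - 5)*(l - 1)*(l^2) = l*(l - 5)*(l - 1)*(l)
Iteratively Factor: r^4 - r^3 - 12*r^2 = (r - 4)*(r^3 + 3*r^2) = r*(r - 4)*(r^2 + 3*r) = r*(r - 4)*(r + 3)*(r)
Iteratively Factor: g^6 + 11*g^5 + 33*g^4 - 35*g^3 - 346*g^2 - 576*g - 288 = (g + 4)*(g^5 + 7*g^4 + 5*g^3 - 55*g^2 - 126*g - 72) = (g + 3)*(g + 4)*(g^4 + 4*g^3 - 7*g^2 - 34*g - 24) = (g + 3)*(g + 4)^2*(g^3 - 7*g - 6) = (g - 3)*(g + 3)*(g + 4)^2*(g^2 + 3*g + 2) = (g - 3)*(g + 1)*(g + 3)*(g + 4)^2*(g + 2)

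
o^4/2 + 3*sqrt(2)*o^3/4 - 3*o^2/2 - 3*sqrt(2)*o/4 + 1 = (o/2 + sqrt(2))*(o - 1)*(o + 1)*(o - sqrt(2)/2)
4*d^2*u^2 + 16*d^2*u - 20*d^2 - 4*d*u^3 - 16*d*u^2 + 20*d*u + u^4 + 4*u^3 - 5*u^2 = (-2*d + u)^2*(u - 1)*(u + 5)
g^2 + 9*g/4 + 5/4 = (g + 1)*(g + 5/4)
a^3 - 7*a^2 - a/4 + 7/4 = (a - 7)*(a - 1/2)*(a + 1/2)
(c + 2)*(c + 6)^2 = c^3 + 14*c^2 + 60*c + 72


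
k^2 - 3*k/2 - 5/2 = (k - 5/2)*(k + 1)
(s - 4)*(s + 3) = s^2 - s - 12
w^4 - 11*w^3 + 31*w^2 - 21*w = w*(w - 7)*(w - 3)*(w - 1)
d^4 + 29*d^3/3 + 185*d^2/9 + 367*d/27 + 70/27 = (d + 1/3)*(d + 2/3)*(d + 5/3)*(d + 7)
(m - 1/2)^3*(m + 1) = m^4 - m^3/2 - 3*m^2/4 + 5*m/8 - 1/8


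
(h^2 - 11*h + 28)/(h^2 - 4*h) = (h - 7)/h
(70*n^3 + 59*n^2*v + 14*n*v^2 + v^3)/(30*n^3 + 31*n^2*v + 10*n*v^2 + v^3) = (7*n + v)/(3*n + v)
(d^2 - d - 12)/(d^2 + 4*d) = (d^2 - d - 12)/(d*(d + 4))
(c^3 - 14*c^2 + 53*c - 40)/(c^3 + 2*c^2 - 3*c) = (c^2 - 13*c + 40)/(c*(c + 3))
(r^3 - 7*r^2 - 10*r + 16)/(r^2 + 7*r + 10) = (r^2 - 9*r + 8)/(r + 5)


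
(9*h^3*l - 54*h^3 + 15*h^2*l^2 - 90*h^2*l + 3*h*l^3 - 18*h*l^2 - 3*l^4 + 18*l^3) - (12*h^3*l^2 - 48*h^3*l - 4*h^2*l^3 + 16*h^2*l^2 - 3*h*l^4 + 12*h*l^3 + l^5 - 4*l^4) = -12*h^3*l^2 + 57*h^3*l - 54*h^3 + 4*h^2*l^3 - h^2*l^2 - 90*h^2*l + 3*h*l^4 - 9*h*l^3 - 18*h*l^2 - l^5 + l^4 + 18*l^3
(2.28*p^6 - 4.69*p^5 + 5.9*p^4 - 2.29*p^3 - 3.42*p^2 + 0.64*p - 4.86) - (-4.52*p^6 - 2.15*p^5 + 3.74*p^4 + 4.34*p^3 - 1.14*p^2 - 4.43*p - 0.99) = 6.8*p^6 - 2.54*p^5 + 2.16*p^4 - 6.63*p^3 - 2.28*p^2 + 5.07*p - 3.87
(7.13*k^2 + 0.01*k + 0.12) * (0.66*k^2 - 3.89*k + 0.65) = 4.7058*k^4 - 27.7291*k^3 + 4.6748*k^2 - 0.4603*k + 0.078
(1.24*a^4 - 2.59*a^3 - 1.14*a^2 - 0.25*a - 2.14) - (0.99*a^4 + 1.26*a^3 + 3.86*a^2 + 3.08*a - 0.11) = 0.25*a^4 - 3.85*a^3 - 5.0*a^2 - 3.33*a - 2.03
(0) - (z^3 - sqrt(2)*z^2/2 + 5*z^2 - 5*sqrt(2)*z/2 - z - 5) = -z^3 - 5*z^2 + sqrt(2)*z^2/2 + z + 5*sqrt(2)*z/2 + 5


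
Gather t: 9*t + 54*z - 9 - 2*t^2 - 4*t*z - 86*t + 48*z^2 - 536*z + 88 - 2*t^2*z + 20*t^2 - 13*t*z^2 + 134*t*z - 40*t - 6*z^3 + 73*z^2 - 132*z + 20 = t^2*(18 - 2*z) + t*(-13*z^2 + 130*z - 117) - 6*z^3 + 121*z^2 - 614*z + 99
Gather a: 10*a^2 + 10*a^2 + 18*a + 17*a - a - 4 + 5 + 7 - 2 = 20*a^2 + 34*a + 6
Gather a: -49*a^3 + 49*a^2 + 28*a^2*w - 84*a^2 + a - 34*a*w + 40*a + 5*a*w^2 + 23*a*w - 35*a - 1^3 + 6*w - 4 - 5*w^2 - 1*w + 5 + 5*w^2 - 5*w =-49*a^3 + a^2*(28*w - 35) + a*(5*w^2 - 11*w + 6)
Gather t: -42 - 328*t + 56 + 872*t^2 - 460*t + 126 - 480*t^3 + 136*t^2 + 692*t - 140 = -480*t^3 + 1008*t^2 - 96*t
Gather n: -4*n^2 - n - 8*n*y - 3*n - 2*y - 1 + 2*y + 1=-4*n^2 + n*(-8*y - 4)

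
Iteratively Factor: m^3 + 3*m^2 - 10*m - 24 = (m - 3)*(m^2 + 6*m + 8) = (m - 3)*(m + 4)*(m + 2)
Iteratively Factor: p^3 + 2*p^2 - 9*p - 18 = (p + 2)*(p^2 - 9) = (p + 2)*(p + 3)*(p - 3)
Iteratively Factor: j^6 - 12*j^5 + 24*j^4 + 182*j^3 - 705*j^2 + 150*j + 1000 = (j + 4)*(j^5 - 16*j^4 + 88*j^3 - 170*j^2 - 25*j + 250) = (j - 2)*(j + 4)*(j^4 - 14*j^3 + 60*j^2 - 50*j - 125) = (j - 5)*(j - 2)*(j + 4)*(j^3 - 9*j^2 + 15*j + 25) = (j - 5)^2*(j - 2)*(j + 4)*(j^2 - 4*j - 5) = (j - 5)^2*(j - 2)*(j + 1)*(j + 4)*(j - 5)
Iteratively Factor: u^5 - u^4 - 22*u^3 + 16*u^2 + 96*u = (u - 3)*(u^4 + 2*u^3 - 16*u^2 - 32*u) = (u - 3)*(u + 2)*(u^3 - 16*u) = (u - 3)*(u + 2)*(u + 4)*(u^2 - 4*u) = (u - 4)*(u - 3)*(u + 2)*(u + 4)*(u)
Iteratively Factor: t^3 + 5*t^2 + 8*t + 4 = (t + 2)*(t^2 + 3*t + 2) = (t + 2)^2*(t + 1)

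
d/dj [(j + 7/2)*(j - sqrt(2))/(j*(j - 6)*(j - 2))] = (-j^4 - 7*j^3 + 2*sqrt(2)*j^3 + 5*sqrt(2)*j^2/2 + 40*j^2 - 56*sqrt(2)*j + 42*sqrt(2))/(j^2*(j^4 - 16*j^3 + 88*j^2 - 192*j + 144))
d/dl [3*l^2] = 6*l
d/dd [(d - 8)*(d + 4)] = 2*d - 4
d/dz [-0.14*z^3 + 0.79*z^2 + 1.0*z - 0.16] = -0.42*z^2 + 1.58*z + 1.0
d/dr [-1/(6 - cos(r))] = sin(r)/(cos(r) - 6)^2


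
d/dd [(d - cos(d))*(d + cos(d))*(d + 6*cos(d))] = -6*d^2*sin(d) + 3*d^2 + d*sin(2*d) + 12*d*cos(d) + 18*sin(d)*cos(d)^2 - cos(d)^2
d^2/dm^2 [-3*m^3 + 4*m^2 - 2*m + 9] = 8 - 18*m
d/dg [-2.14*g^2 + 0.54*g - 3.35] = 0.54 - 4.28*g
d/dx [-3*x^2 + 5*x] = 5 - 6*x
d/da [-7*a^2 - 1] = -14*a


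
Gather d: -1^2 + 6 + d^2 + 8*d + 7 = d^2 + 8*d + 12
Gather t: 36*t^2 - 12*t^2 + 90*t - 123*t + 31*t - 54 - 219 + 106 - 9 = 24*t^2 - 2*t - 176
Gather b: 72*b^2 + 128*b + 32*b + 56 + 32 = 72*b^2 + 160*b + 88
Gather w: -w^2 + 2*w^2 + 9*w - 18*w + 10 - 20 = w^2 - 9*w - 10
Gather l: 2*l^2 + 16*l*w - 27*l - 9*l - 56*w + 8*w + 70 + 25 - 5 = 2*l^2 + l*(16*w - 36) - 48*w + 90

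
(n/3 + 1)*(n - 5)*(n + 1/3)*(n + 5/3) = n^4/3 - 166*n^2/27 - 280*n/27 - 25/9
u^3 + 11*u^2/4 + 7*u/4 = u*(u + 1)*(u + 7/4)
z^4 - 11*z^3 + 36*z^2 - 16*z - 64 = (z - 4)^3*(z + 1)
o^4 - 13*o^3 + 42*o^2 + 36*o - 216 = (o - 6)^2*(o - 3)*(o + 2)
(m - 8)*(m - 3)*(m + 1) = m^3 - 10*m^2 + 13*m + 24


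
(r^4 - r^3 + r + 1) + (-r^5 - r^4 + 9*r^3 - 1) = -r^5 + 8*r^3 + r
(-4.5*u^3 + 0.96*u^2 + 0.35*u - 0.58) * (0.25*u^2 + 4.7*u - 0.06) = -1.125*u^5 - 20.91*u^4 + 4.8695*u^3 + 1.4424*u^2 - 2.747*u + 0.0348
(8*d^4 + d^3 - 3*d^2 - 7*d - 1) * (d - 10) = 8*d^5 - 79*d^4 - 13*d^3 + 23*d^2 + 69*d + 10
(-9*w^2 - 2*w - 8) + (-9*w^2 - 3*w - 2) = -18*w^2 - 5*w - 10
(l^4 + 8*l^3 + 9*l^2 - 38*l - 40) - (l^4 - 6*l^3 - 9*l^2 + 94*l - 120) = 14*l^3 + 18*l^2 - 132*l + 80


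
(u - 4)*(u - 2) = u^2 - 6*u + 8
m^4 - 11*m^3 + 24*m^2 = m^2*(m - 8)*(m - 3)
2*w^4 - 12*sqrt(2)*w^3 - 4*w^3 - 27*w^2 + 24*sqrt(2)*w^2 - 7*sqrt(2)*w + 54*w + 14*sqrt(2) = (w - 2)*(w - 7*sqrt(2))*(sqrt(2)*w + 1)^2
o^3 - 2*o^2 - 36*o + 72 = (o - 6)*(o - 2)*(o + 6)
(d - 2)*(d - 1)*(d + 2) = d^3 - d^2 - 4*d + 4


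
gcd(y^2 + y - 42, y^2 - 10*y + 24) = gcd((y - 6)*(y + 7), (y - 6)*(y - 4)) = y - 6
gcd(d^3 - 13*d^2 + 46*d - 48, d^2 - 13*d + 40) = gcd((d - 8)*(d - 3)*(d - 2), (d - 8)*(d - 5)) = d - 8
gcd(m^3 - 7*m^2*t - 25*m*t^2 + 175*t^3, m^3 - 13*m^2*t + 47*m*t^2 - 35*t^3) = m^2 - 12*m*t + 35*t^2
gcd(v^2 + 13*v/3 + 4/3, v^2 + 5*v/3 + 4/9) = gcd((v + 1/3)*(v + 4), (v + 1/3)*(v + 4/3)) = v + 1/3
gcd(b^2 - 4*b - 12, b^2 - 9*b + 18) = b - 6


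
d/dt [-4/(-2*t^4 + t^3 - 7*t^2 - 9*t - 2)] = 4*(-8*t^3 + 3*t^2 - 14*t - 9)/(2*t^4 - t^3 + 7*t^2 + 9*t + 2)^2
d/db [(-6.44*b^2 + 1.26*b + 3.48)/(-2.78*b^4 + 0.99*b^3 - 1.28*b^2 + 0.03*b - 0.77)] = (-35.8064*b^5 + 16.884*b^4 + 36.2028*b^3 - 8.916*b^2 + 18.8264*b - 1.0746)/(7.7284*b^8 - 5.5044*b^7 + 8.0969*b^6 - 2.7012*b^5 + 5.979*b^4 - 1.6014*b^3 + 1.9721*b^2 - 0.0462*b + 0.5929)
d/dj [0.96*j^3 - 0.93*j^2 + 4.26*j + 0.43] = 2.88*j^2 - 1.86*j + 4.26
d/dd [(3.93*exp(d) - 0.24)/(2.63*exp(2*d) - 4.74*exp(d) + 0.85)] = (-10.3359*exp(2*d) + 1.2624*exp(d) + 2.2029)*exp(d)/(6.9169*exp(4*d) - 24.9324*exp(3*d) + 26.9386*exp(2*d) - 8.058*exp(d) + 0.7225)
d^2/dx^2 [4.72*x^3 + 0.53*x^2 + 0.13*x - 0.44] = 28.32*x + 1.06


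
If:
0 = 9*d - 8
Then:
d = 8/9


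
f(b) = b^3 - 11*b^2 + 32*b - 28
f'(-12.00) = 728.00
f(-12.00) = -3724.00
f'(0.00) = 32.00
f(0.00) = -28.00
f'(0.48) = 22.13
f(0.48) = -15.06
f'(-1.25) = 64.19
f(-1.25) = -87.14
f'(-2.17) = 93.87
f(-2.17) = -159.46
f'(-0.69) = 48.61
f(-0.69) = -55.65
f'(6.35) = 13.27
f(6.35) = -12.30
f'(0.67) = 18.61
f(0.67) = -11.20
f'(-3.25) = 135.19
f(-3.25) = -282.52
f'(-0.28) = 38.40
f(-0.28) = -37.84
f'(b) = 3*b^2 - 22*b + 32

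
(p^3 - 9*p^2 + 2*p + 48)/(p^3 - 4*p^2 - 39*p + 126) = (p^2 - 6*p - 16)/(p^2 - p - 42)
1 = 1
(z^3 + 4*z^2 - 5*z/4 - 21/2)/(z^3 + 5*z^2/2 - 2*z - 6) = (z + 7/2)/(z + 2)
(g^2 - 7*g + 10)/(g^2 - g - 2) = (g - 5)/(g + 1)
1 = 1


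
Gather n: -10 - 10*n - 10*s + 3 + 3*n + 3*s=-7*n - 7*s - 7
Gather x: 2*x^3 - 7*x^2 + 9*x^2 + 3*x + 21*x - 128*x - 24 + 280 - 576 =2*x^3 + 2*x^2 - 104*x - 320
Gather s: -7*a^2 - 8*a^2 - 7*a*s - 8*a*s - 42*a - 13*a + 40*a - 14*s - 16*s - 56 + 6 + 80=-15*a^2 - 15*a + s*(-15*a - 30) + 30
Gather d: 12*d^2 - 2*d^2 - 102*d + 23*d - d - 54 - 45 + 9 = 10*d^2 - 80*d - 90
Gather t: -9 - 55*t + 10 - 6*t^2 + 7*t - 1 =-6*t^2 - 48*t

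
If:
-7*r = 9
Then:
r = -9/7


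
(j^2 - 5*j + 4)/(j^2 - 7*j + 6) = (j - 4)/(j - 6)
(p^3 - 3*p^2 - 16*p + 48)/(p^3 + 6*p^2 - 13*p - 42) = (p^2 - 16)/(p^2 + 9*p + 14)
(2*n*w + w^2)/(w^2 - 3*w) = (2*n + w)/(w - 3)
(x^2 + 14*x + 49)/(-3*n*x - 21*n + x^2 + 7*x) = (x + 7)/(-3*n + x)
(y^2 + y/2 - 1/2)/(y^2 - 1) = (y - 1/2)/(y - 1)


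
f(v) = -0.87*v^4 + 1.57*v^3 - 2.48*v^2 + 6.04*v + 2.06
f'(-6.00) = 957.04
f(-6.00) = -1590.10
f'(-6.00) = 957.04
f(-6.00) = -1590.10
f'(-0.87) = 16.21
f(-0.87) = -6.60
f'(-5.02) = 589.87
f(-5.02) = -841.87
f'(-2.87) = 141.34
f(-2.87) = -131.84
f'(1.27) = 0.21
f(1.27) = 6.68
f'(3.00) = -60.41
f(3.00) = -30.22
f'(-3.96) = 315.65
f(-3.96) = -372.19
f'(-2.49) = 101.32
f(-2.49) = -86.04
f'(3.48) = -100.84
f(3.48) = -68.38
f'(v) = -3.48*v^3 + 4.71*v^2 - 4.96*v + 6.04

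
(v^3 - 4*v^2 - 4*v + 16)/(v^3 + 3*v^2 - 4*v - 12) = (v - 4)/(v + 3)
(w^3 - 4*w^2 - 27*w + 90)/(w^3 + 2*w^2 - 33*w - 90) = (w - 3)/(w + 3)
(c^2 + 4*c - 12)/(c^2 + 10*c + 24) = (c - 2)/(c + 4)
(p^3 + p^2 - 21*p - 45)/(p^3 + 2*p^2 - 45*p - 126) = (p^2 - 2*p - 15)/(p^2 - p - 42)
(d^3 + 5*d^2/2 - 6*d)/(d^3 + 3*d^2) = (d^2 + 5*d/2 - 6)/(d*(d + 3))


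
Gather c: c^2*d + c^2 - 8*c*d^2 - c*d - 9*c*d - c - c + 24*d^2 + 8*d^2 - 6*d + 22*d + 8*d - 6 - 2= c^2*(d + 1) + c*(-8*d^2 - 10*d - 2) + 32*d^2 + 24*d - 8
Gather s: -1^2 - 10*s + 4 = 3 - 10*s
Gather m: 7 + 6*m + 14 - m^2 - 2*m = -m^2 + 4*m + 21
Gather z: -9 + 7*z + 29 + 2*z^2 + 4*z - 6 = 2*z^2 + 11*z + 14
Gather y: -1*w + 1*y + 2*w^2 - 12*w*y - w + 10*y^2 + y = 2*w^2 - 2*w + 10*y^2 + y*(2 - 12*w)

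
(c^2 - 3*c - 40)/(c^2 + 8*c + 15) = (c - 8)/(c + 3)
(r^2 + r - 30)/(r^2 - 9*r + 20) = (r + 6)/(r - 4)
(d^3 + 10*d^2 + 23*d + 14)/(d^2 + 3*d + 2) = d + 7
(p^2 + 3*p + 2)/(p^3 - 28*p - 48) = (p + 1)/(p^2 - 2*p - 24)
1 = 1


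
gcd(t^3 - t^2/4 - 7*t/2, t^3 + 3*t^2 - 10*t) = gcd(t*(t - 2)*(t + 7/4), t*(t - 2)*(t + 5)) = t^2 - 2*t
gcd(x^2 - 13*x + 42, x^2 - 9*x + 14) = x - 7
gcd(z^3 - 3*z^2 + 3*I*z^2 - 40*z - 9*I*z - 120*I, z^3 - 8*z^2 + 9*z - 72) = z^2 + z*(-8 + 3*I) - 24*I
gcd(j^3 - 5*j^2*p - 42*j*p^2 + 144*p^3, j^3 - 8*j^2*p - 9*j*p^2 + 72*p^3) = j^2 - 11*j*p + 24*p^2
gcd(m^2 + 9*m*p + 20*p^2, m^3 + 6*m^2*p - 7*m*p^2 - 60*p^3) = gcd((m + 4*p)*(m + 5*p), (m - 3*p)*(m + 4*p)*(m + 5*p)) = m^2 + 9*m*p + 20*p^2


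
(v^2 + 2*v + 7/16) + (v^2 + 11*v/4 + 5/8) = 2*v^2 + 19*v/4 + 17/16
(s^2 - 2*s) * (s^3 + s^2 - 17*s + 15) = s^5 - s^4 - 19*s^3 + 49*s^2 - 30*s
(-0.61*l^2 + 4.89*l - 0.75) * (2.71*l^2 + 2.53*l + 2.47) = -1.6531*l^4 + 11.7086*l^3 + 8.8325*l^2 + 10.1808*l - 1.8525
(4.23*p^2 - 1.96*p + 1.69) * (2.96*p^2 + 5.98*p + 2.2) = 12.5208*p^4 + 19.4938*p^3 + 2.5876*p^2 + 5.7942*p + 3.718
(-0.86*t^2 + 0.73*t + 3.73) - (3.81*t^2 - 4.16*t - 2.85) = -4.67*t^2 + 4.89*t + 6.58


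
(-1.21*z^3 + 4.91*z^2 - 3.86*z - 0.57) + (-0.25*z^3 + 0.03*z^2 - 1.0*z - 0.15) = -1.46*z^3 + 4.94*z^2 - 4.86*z - 0.72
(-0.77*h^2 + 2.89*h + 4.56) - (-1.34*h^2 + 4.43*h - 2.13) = 0.57*h^2 - 1.54*h + 6.69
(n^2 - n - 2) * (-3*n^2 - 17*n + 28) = -3*n^4 - 14*n^3 + 51*n^2 + 6*n - 56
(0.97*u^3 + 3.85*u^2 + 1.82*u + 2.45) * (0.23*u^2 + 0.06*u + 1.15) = 0.2231*u^5 + 0.9437*u^4 + 1.7651*u^3 + 5.1002*u^2 + 2.24*u + 2.8175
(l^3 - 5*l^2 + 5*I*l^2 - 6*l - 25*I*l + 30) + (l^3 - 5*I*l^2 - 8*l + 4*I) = 2*l^3 - 5*l^2 - 14*l - 25*I*l + 30 + 4*I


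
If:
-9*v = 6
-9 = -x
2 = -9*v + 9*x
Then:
No Solution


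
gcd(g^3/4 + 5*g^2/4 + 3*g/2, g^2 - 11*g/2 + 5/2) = 1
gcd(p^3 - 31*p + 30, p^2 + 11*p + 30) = p + 6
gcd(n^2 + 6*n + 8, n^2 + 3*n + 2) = n + 2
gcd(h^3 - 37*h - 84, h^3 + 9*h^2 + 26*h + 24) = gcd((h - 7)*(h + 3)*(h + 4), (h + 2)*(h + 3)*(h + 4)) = h^2 + 7*h + 12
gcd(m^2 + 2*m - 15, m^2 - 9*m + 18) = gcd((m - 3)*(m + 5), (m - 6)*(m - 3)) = m - 3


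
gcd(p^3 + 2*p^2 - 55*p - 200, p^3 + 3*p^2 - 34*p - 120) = p + 5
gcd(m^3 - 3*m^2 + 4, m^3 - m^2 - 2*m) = m^2 - m - 2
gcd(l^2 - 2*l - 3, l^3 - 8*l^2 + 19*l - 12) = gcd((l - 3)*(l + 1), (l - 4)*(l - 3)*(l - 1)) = l - 3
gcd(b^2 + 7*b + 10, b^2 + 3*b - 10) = b + 5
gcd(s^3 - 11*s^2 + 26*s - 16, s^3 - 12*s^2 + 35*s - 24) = s^2 - 9*s + 8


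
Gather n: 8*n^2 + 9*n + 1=8*n^2 + 9*n + 1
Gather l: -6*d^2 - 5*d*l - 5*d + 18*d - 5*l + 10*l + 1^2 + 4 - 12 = -6*d^2 + 13*d + l*(5 - 5*d) - 7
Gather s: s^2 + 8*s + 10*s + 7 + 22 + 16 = s^2 + 18*s + 45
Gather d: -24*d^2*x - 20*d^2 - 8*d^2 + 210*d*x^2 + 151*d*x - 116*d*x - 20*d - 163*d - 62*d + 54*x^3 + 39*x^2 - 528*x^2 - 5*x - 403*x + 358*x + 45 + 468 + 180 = d^2*(-24*x - 28) + d*(210*x^2 + 35*x - 245) + 54*x^3 - 489*x^2 - 50*x + 693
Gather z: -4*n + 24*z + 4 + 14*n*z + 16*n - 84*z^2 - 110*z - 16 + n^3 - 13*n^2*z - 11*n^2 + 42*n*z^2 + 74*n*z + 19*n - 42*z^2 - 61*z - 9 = n^3 - 11*n^2 + 31*n + z^2*(42*n - 126) + z*(-13*n^2 + 88*n - 147) - 21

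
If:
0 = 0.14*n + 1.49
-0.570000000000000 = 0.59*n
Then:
No Solution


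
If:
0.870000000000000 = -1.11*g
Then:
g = -0.78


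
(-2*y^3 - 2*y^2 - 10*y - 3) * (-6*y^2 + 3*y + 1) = 12*y^5 + 6*y^4 + 52*y^3 - 14*y^2 - 19*y - 3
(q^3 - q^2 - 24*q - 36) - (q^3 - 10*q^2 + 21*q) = 9*q^2 - 45*q - 36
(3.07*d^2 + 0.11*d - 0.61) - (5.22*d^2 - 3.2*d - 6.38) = -2.15*d^2 + 3.31*d + 5.77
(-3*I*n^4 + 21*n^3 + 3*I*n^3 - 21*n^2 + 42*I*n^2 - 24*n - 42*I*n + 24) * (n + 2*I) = -3*I*n^5 + 27*n^4 + 3*I*n^4 - 27*n^3 + 84*I*n^3 - 108*n^2 - 84*I*n^2 + 108*n - 48*I*n + 48*I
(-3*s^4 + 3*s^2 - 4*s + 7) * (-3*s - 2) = 9*s^5 + 6*s^4 - 9*s^3 + 6*s^2 - 13*s - 14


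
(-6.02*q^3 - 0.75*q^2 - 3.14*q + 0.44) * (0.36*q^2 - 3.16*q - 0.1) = -2.1672*q^5 + 18.7532*q^4 + 1.8416*q^3 + 10.1558*q^2 - 1.0764*q - 0.044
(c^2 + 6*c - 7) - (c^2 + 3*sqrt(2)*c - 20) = -3*sqrt(2)*c + 6*c + 13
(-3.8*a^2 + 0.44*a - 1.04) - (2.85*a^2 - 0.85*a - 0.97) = -6.65*a^2 + 1.29*a - 0.0700000000000001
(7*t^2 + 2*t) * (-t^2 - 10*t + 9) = -7*t^4 - 72*t^3 + 43*t^2 + 18*t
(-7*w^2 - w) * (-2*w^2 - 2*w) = 14*w^4 + 16*w^3 + 2*w^2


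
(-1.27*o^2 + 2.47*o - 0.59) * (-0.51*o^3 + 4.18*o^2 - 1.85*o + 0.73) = 0.6477*o^5 - 6.5683*o^4 + 12.975*o^3 - 7.9628*o^2 + 2.8946*o - 0.4307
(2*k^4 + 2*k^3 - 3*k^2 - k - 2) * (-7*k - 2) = -14*k^5 - 18*k^4 + 17*k^3 + 13*k^2 + 16*k + 4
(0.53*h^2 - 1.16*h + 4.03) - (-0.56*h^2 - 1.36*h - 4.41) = 1.09*h^2 + 0.2*h + 8.44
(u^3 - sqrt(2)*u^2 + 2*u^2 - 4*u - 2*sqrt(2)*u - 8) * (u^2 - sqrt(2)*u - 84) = u^5 - 2*sqrt(2)*u^4 + 2*u^4 - 86*u^3 - 4*sqrt(2)*u^3 - 172*u^2 + 88*sqrt(2)*u^2 + 176*sqrt(2)*u + 336*u + 672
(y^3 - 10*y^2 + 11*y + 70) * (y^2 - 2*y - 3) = y^5 - 12*y^4 + 28*y^3 + 78*y^2 - 173*y - 210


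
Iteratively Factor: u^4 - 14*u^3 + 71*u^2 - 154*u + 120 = (u - 4)*(u^3 - 10*u^2 + 31*u - 30) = (u - 5)*(u - 4)*(u^2 - 5*u + 6) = (u - 5)*(u - 4)*(u - 2)*(u - 3)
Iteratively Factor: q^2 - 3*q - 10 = (q + 2)*(q - 5)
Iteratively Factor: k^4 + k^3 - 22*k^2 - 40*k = (k)*(k^3 + k^2 - 22*k - 40) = k*(k - 5)*(k^2 + 6*k + 8) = k*(k - 5)*(k + 4)*(k + 2)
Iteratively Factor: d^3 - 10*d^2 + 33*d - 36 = (d - 3)*(d^2 - 7*d + 12) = (d - 3)^2*(d - 4)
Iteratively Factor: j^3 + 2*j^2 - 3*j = (j + 3)*(j^2 - j) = j*(j + 3)*(j - 1)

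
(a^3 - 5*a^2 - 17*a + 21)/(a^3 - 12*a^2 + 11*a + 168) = (a - 1)/(a - 8)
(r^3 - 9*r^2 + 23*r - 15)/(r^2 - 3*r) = r - 6 + 5/r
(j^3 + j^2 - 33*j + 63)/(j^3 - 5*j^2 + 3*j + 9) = (j + 7)/(j + 1)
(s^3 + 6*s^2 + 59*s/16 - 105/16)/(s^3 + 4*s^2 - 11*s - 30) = (s^2 + s - 21/16)/(s^2 - s - 6)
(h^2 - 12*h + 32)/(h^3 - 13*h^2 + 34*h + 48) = (h - 4)/(h^2 - 5*h - 6)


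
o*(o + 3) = o^2 + 3*o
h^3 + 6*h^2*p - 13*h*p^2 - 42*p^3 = (h - 3*p)*(h + 2*p)*(h + 7*p)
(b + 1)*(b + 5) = b^2 + 6*b + 5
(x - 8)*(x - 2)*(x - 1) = x^3 - 11*x^2 + 26*x - 16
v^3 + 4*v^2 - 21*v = v*(v - 3)*(v + 7)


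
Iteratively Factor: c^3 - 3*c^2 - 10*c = (c)*(c^2 - 3*c - 10) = c*(c - 5)*(c + 2)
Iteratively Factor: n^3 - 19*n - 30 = (n + 2)*(n^2 - 2*n - 15) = (n + 2)*(n + 3)*(n - 5)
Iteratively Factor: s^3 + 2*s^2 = (s)*(s^2 + 2*s) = s*(s + 2)*(s)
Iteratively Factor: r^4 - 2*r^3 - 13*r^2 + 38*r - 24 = (r + 4)*(r^3 - 6*r^2 + 11*r - 6) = (r - 1)*(r + 4)*(r^2 - 5*r + 6) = (r - 3)*(r - 1)*(r + 4)*(r - 2)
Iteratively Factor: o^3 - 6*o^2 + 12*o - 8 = (o - 2)*(o^2 - 4*o + 4) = (o - 2)^2*(o - 2)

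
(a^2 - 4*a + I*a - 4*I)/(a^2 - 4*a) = (a + I)/a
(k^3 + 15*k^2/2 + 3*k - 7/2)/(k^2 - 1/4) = 2*(k^2 + 8*k + 7)/(2*k + 1)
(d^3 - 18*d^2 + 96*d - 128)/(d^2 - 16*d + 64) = d - 2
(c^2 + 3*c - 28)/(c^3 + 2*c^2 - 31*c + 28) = 1/(c - 1)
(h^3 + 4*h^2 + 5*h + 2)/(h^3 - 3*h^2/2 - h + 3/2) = 2*(h^2 + 3*h + 2)/(2*h^2 - 5*h + 3)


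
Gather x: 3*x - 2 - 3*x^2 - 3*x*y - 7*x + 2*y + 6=-3*x^2 + x*(-3*y - 4) + 2*y + 4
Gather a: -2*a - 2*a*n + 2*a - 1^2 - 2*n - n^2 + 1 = -2*a*n - n^2 - 2*n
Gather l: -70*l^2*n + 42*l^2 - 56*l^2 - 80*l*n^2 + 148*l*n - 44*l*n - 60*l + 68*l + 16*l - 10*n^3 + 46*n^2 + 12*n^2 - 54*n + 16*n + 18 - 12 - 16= l^2*(-70*n - 14) + l*(-80*n^2 + 104*n + 24) - 10*n^3 + 58*n^2 - 38*n - 10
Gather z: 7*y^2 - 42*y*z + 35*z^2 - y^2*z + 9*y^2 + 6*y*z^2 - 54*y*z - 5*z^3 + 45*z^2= 16*y^2 - 5*z^3 + z^2*(6*y + 80) + z*(-y^2 - 96*y)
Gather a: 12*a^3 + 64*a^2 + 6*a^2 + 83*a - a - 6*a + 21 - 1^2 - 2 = 12*a^3 + 70*a^2 + 76*a + 18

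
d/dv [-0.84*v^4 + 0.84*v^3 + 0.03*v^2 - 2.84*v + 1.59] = -3.36*v^3 + 2.52*v^2 + 0.06*v - 2.84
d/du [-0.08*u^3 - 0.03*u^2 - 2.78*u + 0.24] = -0.24*u^2 - 0.06*u - 2.78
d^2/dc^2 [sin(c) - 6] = -sin(c)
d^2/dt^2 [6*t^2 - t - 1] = 12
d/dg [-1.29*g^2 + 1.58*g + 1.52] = 1.58 - 2.58*g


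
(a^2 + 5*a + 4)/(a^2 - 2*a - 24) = (a + 1)/(a - 6)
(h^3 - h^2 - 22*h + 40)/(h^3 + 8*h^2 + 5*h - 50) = (h - 4)/(h + 5)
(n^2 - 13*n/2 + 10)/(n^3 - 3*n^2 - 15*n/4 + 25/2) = 2*(n - 4)/(2*n^2 - n - 10)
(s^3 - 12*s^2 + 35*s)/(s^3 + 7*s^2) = (s^2 - 12*s + 35)/(s*(s + 7))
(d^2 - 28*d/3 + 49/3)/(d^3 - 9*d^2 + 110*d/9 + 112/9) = 3*(3*d - 7)/(9*d^2 - 18*d - 16)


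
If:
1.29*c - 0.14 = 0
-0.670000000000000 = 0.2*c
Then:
No Solution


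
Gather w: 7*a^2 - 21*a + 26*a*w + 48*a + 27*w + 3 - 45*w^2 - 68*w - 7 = 7*a^2 + 27*a - 45*w^2 + w*(26*a - 41) - 4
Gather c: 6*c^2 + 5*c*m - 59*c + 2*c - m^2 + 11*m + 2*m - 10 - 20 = 6*c^2 + c*(5*m - 57) - m^2 + 13*m - 30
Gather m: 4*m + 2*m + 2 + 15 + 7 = 6*m + 24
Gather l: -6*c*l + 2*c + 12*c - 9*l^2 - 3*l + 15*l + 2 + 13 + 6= 14*c - 9*l^2 + l*(12 - 6*c) + 21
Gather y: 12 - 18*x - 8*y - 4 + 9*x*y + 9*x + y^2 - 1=-9*x + y^2 + y*(9*x - 8) + 7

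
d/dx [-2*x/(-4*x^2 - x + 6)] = 2*(4*x^2 - x*(8*x + 1) + x - 6)/(4*x^2 + x - 6)^2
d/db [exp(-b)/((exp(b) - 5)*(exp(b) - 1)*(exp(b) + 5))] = (-4*exp(3*b) + 3*exp(2*b) + 50*exp(b) - 25)*exp(-b)/(exp(6*b) - 2*exp(5*b) - 49*exp(4*b) + 100*exp(3*b) + 575*exp(2*b) - 1250*exp(b) + 625)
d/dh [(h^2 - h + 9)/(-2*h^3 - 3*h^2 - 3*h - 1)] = 2*(h^4 - 2*h^3 + 24*h^2 + 26*h + 14)/(4*h^6 + 12*h^5 + 21*h^4 + 22*h^3 + 15*h^2 + 6*h + 1)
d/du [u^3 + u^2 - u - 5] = 3*u^2 + 2*u - 1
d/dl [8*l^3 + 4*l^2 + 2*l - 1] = 24*l^2 + 8*l + 2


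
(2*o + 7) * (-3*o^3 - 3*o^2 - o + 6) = -6*o^4 - 27*o^3 - 23*o^2 + 5*o + 42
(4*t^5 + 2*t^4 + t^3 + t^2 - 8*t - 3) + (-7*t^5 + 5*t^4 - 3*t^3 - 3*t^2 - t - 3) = -3*t^5 + 7*t^4 - 2*t^3 - 2*t^2 - 9*t - 6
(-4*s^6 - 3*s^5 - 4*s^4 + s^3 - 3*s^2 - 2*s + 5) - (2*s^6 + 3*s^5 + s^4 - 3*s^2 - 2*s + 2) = -6*s^6 - 6*s^5 - 5*s^4 + s^3 + 3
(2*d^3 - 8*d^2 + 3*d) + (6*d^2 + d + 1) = 2*d^3 - 2*d^2 + 4*d + 1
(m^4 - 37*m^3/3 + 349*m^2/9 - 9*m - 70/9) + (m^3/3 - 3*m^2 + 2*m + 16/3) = m^4 - 12*m^3 + 322*m^2/9 - 7*m - 22/9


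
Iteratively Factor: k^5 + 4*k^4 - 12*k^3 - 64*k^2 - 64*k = (k + 2)*(k^4 + 2*k^3 - 16*k^2 - 32*k) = k*(k + 2)*(k^3 + 2*k^2 - 16*k - 32) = k*(k + 2)^2*(k^2 - 16) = k*(k - 4)*(k + 2)^2*(k + 4)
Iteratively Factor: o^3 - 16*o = (o)*(o^2 - 16) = o*(o + 4)*(o - 4)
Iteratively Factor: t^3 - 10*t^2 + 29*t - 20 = (t - 5)*(t^2 - 5*t + 4) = (t - 5)*(t - 1)*(t - 4)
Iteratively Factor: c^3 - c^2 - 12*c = (c + 3)*(c^2 - 4*c) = c*(c + 3)*(c - 4)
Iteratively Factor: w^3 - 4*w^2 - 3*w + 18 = (w - 3)*(w^2 - w - 6) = (w - 3)*(w + 2)*(w - 3)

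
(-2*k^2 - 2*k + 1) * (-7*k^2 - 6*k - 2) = 14*k^4 + 26*k^3 + 9*k^2 - 2*k - 2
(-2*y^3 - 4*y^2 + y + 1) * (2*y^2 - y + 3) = -4*y^5 - 6*y^4 - 11*y^2 + 2*y + 3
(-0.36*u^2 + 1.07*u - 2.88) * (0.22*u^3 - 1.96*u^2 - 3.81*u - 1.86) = -0.0792*u^5 + 0.941*u^4 - 1.3592*u^3 + 2.2377*u^2 + 8.9826*u + 5.3568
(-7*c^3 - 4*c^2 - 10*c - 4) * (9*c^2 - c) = -63*c^5 - 29*c^4 - 86*c^3 - 26*c^2 + 4*c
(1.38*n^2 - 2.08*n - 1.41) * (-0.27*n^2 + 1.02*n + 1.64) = -0.3726*n^4 + 1.9692*n^3 + 0.5223*n^2 - 4.8494*n - 2.3124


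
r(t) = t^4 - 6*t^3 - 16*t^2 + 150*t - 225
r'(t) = 4*t^3 - 18*t^2 - 32*t + 150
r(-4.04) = -430.12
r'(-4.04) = -278.27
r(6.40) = 184.50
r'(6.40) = 256.50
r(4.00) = -9.00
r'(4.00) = -10.00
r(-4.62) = -212.26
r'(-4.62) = -480.80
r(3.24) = -0.84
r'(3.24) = -6.59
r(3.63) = -4.69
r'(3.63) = -12.02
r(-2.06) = -531.44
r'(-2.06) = 104.57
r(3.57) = -3.98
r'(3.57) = -11.65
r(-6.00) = 891.00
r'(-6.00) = -1170.00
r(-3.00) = -576.00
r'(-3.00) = -24.00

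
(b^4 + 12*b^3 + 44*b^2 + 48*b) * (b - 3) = b^5 + 9*b^4 + 8*b^3 - 84*b^2 - 144*b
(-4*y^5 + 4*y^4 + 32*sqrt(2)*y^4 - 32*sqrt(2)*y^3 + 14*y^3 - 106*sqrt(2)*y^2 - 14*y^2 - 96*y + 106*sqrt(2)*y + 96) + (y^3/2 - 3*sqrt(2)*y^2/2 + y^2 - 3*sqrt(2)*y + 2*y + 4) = -4*y^5 + 4*y^4 + 32*sqrt(2)*y^4 - 32*sqrt(2)*y^3 + 29*y^3/2 - 215*sqrt(2)*y^2/2 - 13*y^2 - 94*y + 103*sqrt(2)*y + 100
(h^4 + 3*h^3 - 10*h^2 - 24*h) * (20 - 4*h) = -4*h^5 + 8*h^4 + 100*h^3 - 104*h^2 - 480*h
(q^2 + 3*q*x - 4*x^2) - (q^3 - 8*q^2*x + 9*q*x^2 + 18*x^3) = -q^3 + 8*q^2*x + q^2 - 9*q*x^2 + 3*q*x - 18*x^3 - 4*x^2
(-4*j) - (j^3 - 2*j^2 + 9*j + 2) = -j^3 + 2*j^2 - 13*j - 2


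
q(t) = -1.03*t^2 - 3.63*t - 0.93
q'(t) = -2.06*t - 3.63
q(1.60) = -9.37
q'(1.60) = -6.93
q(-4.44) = -5.12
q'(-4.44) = 5.52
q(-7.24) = -28.64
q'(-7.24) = 11.28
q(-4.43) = -5.06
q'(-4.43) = 5.50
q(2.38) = -15.40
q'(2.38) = -8.53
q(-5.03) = -8.73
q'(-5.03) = 6.73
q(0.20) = -1.70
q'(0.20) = -4.04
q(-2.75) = 1.26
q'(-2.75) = 2.04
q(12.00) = -192.81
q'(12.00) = -28.35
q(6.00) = -59.79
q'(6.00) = -15.99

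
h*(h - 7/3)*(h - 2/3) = h^3 - 3*h^2 + 14*h/9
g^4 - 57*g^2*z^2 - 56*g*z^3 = g*(g - 8*z)*(g + z)*(g + 7*z)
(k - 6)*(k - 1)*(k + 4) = k^3 - 3*k^2 - 22*k + 24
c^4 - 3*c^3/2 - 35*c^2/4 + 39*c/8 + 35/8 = (c - 7/2)*(c - 1)*(c + 1/2)*(c + 5/2)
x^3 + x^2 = x^2*(x + 1)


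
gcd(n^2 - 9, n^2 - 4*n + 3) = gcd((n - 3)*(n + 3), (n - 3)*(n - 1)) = n - 3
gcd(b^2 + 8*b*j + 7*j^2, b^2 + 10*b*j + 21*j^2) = b + 7*j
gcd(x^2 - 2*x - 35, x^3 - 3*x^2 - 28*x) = x - 7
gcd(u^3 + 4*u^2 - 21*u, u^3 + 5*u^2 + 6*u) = u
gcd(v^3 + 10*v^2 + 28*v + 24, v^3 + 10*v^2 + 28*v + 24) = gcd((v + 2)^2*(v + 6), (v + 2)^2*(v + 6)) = v^3 + 10*v^2 + 28*v + 24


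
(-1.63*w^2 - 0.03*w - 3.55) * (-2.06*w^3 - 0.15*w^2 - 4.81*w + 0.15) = 3.3578*w^5 + 0.3063*w^4 + 15.1578*w^3 + 0.4323*w^2 + 17.071*w - 0.5325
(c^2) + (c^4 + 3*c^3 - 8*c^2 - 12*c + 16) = c^4 + 3*c^3 - 7*c^2 - 12*c + 16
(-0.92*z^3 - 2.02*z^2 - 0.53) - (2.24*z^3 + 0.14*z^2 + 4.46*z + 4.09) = -3.16*z^3 - 2.16*z^2 - 4.46*z - 4.62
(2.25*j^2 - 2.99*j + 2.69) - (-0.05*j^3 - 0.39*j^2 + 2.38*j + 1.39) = 0.05*j^3 + 2.64*j^2 - 5.37*j + 1.3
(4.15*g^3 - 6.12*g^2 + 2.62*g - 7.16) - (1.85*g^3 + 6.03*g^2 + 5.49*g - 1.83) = 2.3*g^3 - 12.15*g^2 - 2.87*g - 5.33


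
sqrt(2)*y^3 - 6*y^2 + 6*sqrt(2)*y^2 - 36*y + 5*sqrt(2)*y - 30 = (y + 5)*(y - 3*sqrt(2))*(sqrt(2)*y + sqrt(2))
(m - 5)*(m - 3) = m^2 - 8*m + 15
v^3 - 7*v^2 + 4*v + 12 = (v - 6)*(v - 2)*(v + 1)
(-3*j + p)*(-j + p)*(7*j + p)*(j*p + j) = 21*j^4*p + 21*j^4 - 25*j^3*p^2 - 25*j^3*p + 3*j^2*p^3 + 3*j^2*p^2 + j*p^4 + j*p^3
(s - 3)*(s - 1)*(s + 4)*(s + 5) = s^4 + 5*s^3 - 13*s^2 - 53*s + 60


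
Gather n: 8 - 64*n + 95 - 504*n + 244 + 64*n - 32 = 315 - 504*n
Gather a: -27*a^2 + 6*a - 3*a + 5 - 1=-27*a^2 + 3*a + 4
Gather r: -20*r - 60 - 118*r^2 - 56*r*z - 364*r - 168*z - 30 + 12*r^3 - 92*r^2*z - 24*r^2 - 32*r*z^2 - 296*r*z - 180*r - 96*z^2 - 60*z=12*r^3 + r^2*(-92*z - 142) + r*(-32*z^2 - 352*z - 564) - 96*z^2 - 228*z - 90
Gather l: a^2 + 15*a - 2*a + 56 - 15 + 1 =a^2 + 13*a + 42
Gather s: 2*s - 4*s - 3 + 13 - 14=-2*s - 4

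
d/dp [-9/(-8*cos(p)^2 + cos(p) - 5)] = 9*(16*cos(p) - 1)*sin(p)/(8*sin(p)^2 + cos(p) - 13)^2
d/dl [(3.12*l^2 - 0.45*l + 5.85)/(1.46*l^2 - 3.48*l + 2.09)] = (-10.2006*l^2 - 4.0404*l + 19.4175)/(2.1316*l^4 - 10.1616*l^3 + 18.2132*l^2 - 14.5464*l + 4.3681)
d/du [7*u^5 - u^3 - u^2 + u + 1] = 35*u^4 - 3*u^2 - 2*u + 1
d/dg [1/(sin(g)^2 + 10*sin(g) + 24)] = -2*(sin(g) + 5)*cos(g)/(sin(g)^2 + 10*sin(g) + 24)^2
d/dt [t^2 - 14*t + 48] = 2*t - 14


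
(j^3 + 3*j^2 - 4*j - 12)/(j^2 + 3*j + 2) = (j^2 + j - 6)/(j + 1)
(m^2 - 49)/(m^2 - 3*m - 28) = (m + 7)/(m + 4)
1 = 1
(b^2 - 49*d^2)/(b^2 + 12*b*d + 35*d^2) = (b - 7*d)/(b + 5*d)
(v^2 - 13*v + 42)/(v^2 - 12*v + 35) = (v - 6)/(v - 5)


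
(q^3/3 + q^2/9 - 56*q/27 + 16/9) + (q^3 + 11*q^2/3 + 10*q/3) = 4*q^3/3 + 34*q^2/9 + 34*q/27 + 16/9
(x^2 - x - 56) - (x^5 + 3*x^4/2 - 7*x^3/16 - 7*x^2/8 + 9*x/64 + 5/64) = -x^5 - 3*x^4/2 + 7*x^3/16 + 15*x^2/8 - 73*x/64 - 3589/64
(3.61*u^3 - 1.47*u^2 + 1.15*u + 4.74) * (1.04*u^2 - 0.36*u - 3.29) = 3.7544*u^5 - 2.8284*u^4 - 10.1517*u^3 + 9.3519*u^2 - 5.4899*u - 15.5946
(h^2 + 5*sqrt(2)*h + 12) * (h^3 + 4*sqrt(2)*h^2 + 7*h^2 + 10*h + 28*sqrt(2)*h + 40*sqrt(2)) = h^5 + 7*h^4 + 9*sqrt(2)*h^4 + 62*h^3 + 63*sqrt(2)*h^3 + 138*sqrt(2)*h^2 + 364*h^2 + 336*sqrt(2)*h + 520*h + 480*sqrt(2)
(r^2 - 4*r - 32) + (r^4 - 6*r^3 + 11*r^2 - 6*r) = r^4 - 6*r^3 + 12*r^2 - 10*r - 32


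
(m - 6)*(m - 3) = m^2 - 9*m + 18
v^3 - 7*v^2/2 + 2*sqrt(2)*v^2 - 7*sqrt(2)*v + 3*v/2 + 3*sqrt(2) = (v - 3)*(v - 1/2)*(v + 2*sqrt(2))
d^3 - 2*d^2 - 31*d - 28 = (d - 7)*(d + 1)*(d + 4)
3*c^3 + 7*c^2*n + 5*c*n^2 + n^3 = (c + n)^2*(3*c + n)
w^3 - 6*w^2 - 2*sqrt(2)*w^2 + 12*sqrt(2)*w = w*(w - 6)*(w - 2*sqrt(2))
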